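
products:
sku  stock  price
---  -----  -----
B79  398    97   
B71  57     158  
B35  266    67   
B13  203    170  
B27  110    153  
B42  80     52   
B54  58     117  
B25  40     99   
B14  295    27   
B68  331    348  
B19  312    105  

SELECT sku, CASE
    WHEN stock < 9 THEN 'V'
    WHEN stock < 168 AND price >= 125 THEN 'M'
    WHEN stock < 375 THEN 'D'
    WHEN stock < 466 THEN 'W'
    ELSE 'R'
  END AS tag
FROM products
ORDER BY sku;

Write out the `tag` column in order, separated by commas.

sku=B13: stock < 375 → D
sku=B14: stock < 375 → D
sku=B19: stock < 375 → D
sku=B25: stock < 375 → D
sku=B27: stock < 168 AND price >= 125 → M
sku=B35: stock < 375 → D
sku=B42: stock < 375 → D
sku=B54: stock < 375 → D
sku=B68: stock < 375 → D
sku=B71: stock < 168 AND price >= 125 → M
sku=B79: stock < 466 → W

D, D, D, D, M, D, D, D, D, M, W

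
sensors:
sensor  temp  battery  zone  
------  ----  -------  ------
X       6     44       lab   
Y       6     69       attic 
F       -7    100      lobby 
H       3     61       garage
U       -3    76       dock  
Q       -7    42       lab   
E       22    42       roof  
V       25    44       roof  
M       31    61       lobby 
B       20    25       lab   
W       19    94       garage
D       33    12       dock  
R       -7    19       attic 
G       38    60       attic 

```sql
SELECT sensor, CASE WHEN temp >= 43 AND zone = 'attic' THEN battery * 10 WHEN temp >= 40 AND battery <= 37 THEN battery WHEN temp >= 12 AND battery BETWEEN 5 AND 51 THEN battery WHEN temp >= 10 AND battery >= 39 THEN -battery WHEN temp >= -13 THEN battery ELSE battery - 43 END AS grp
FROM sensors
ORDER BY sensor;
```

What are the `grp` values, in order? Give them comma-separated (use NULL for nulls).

25, 12, 42, 100, -60, 61, -61, 42, 19, 76, 44, -94, 44, 69

sensor=B: temp >= 12 AND battery BETWEEN 5 AND 51 → 25
sensor=D: temp >= 12 AND battery BETWEEN 5 AND 51 → 12
sensor=E: temp >= 12 AND battery BETWEEN 5 AND 51 → 42
sensor=F: temp >= -13 → 100
sensor=G: temp >= 10 AND battery >= 39 → -60
sensor=H: temp >= -13 → 61
sensor=M: temp >= 10 AND battery >= 39 → -61
sensor=Q: temp >= -13 → 42
sensor=R: temp >= -13 → 19
sensor=U: temp >= -13 → 76
sensor=V: temp >= 12 AND battery BETWEEN 5 AND 51 → 44
sensor=W: temp >= 10 AND battery >= 39 → -94
sensor=X: temp >= -13 → 44
sensor=Y: temp >= -13 → 69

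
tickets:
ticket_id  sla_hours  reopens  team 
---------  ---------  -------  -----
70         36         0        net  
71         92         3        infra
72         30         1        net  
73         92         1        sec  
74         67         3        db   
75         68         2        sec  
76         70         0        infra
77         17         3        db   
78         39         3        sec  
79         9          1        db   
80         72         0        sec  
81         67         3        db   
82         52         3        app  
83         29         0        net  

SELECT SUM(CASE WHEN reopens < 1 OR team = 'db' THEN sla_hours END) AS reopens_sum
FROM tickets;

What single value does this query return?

ticket_id=70: ✓ → 36
ticket_id=71: ✗
ticket_id=72: ✗
ticket_id=73: ✗
ticket_id=74: ✓ → 67
ticket_id=75: ✗
ticket_id=76: ✓ → 70
ticket_id=77: ✓ → 17
ticket_id=78: ✗
ticket_id=79: ✓ → 9
ticket_id=80: ✓ → 72
ticket_id=81: ✓ → 67
ticket_id=82: ✗
ticket_id=83: ✓ → 29
reopens_sum = 36 + 67 + 70 + 17 + 9 + 72 + 67 + 29 = 367

367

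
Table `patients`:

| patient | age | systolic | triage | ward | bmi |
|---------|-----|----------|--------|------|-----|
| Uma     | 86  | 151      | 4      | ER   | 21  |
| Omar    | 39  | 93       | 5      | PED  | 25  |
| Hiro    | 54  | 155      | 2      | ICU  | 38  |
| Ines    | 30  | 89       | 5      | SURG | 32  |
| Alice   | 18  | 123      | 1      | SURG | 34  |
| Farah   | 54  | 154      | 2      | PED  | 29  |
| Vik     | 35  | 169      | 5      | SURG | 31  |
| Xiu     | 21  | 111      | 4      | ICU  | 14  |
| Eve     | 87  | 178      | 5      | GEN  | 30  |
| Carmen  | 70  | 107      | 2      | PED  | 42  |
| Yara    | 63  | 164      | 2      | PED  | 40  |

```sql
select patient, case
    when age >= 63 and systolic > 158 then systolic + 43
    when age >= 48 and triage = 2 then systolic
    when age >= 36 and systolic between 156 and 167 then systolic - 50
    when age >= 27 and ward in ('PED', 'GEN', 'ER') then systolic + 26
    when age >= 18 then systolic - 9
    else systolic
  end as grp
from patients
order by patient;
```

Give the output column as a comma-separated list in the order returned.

114, 107, 221, 154, 155, 80, 119, 177, 160, 102, 207

patient=Alice: age >= 18 → 114
patient=Carmen: age >= 48 and triage = 2 → 107
patient=Eve: age >= 63 and systolic > 158 → 221
patient=Farah: age >= 48 and triage = 2 → 154
patient=Hiro: age >= 48 and triage = 2 → 155
patient=Ines: age >= 18 → 80
patient=Omar: age >= 27 and ward in ('PED', 'GEN', 'ER') → 119
patient=Uma: age >= 27 and ward in ('PED', 'GEN', 'ER') → 177
patient=Vik: age >= 18 → 160
patient=Xiu: age >= 18 → 102
patient=Yara: age >= 63 and systolic > 158 → 207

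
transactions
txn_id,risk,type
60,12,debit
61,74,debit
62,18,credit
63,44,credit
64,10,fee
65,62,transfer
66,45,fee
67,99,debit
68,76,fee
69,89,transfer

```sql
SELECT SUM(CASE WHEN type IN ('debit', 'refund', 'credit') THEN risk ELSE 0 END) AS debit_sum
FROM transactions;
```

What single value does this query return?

247

txn_id=60: ✓ → 12
txn_id=61: ✓ → 74
txn_id=62: ✓ → 18
txn_id=63: ✓ → 44
txn_id=64: ✗
txn_id=65: ✗
txn_id=66: ✗
txn_id=67: ✓ → 99
txn_id=68: ✗
txn_id=69: ✗
debit_sum = 12 + 74 + 18 + 44 + 99 = 247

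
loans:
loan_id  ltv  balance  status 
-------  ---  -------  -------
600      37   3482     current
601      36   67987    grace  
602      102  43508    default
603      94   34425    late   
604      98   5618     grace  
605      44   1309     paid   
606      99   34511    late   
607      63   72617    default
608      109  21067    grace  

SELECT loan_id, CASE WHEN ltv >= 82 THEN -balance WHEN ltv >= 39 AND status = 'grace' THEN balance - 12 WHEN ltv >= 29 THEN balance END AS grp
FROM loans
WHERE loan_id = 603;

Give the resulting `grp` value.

loan_id = 603: ltv=94, balance=34425, status=late.
ltv >= 82 → true → -34425

-34425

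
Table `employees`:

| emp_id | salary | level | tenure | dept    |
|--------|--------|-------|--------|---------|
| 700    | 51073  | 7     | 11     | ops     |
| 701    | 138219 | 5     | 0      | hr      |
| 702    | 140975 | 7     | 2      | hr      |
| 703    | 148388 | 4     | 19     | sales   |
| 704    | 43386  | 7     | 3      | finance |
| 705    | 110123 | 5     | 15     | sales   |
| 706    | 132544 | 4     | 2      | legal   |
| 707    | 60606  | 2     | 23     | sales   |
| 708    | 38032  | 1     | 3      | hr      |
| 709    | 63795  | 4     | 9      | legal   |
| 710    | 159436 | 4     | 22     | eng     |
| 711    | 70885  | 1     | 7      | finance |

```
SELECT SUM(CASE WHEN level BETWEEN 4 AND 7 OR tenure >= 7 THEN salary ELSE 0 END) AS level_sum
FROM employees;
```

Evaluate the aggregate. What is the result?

emp_id=700: ✓ → 51073
emp_id=701: ✓ → 138219
emp_id=702: ✓ → 140975
emp_id=703: ✓ → 148388
emp_id=704: ✓ → 43386
emp_id=705: ✓ → 110123
emp_id=706: ✓ → 132544
emp_id=707: ✓ → 60606
emp_id=708: ✗
emp_id=709: ✓ → 63795
emp_id=710: ✓ → 159436
emp_id=711: ✓ → 70885
level_sum = 51073 + 138219 + 140975 + 148388 + 43386 + 110123 + 132544 + 60606 + 63795 + 159436 + 70885 = 1119430

1119430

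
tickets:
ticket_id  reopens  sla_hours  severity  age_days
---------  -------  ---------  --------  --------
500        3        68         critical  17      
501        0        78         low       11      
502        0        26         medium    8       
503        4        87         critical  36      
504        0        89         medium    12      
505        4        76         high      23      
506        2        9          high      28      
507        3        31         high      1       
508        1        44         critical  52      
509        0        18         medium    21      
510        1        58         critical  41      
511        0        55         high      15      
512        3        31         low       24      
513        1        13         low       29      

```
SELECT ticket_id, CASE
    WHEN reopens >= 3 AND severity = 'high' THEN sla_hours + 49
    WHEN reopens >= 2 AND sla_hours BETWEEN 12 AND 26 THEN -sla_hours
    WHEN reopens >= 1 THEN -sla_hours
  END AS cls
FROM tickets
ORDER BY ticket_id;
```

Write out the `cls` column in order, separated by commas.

ticket_id=500: reopens >= 1 → -68
ticket_id=501: (no match → NULL) → NULL
ticket_id=502: (no match → NULL) → NULL
ticket_id=503: reopens >= 1 → -87
ticket_id=504: (no match → NULL) → NULL
ticket_id=505: reopens >= 3 AND severity = 'high' → 125
ticket_id=506: reopens >= 1 → -9
ticket_id=507: reopens >= 3 AND severity = 'high' → 80
ticket_id=508: reopens >= 1 → -44
ticket_id=509: (no match → NULL) → NULL
ticket_id=510: reopens >= 1 → -58
ticket_id=511: (no match → NULL) → NULL
ticket_id=512: reopens >= 1 → -31
ticket_id=513: reopens >= 1 → -13

-68, NULL, NULL, -87, NULL, 125, -9, 80, -44, NULL, -58, NULL, -31, -13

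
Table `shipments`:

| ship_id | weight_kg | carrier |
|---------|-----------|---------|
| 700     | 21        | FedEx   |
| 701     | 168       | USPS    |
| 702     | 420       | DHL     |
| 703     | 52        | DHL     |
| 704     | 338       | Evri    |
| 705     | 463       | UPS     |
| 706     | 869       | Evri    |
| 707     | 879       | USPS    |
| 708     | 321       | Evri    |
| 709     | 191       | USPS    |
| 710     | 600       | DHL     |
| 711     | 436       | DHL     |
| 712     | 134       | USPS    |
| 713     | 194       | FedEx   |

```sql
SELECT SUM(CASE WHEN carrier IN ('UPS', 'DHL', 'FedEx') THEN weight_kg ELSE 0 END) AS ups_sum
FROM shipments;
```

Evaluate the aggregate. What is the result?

ship_id=700: ✓ → 21
ship_id=701: ✗
ship_id=702: ✓ → 420
ship_id=703: ✓ → 52
ship_id=704: ✗
ship_id=705: ✓ → 463
ship_id=706: ✗
ship_id=707: ✗
ship_id=708: ✗
ship_id=709: ✗
ship_id=710: ✓ → 600
ship_id=711: ✓ → 436
ship_id=712: ✗
ship_id=713: ✓ → 194
ups_sum = 21 + 420 + 52 + 463 + 600 + 436 + 194 = 2186

2186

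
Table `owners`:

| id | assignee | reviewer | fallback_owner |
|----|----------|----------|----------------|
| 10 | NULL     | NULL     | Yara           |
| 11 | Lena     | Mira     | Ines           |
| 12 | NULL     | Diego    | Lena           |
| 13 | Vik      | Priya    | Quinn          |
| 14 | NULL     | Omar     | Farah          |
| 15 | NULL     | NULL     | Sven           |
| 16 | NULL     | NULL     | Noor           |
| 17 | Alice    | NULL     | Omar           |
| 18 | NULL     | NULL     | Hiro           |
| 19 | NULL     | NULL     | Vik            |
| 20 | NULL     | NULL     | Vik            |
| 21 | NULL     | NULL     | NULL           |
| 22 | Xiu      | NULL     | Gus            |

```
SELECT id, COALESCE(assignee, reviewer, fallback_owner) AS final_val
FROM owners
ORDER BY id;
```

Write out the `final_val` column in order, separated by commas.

id=10: assignee=NULL, reviewer=NULL, fallback_owner=Yara → Yara
id=11: assignee=Lena → Lena
id=12: assignee=NULL, reviewer=Diego → Diego
id=13: assignee=Vik → Vik
id=14: assignee=NULL, reviewer=Omar → Omar
id=15: assignee=NULL, reviewer=NULL, fallback_owner=Sven → Sven
id=16: assignee=NULL, reviewer=NULL, fallback_owner=Noor → Noor
id=17: assignee=Alice → Alice
id=18: assignee=NULL, reviewer=NULL, fallback_owner=Hiro → Hiro
id=19: assignee=NULL, reviewer=NULL, fallback_owner=Vik → Vik
id=20: assignee=NULL, reviewer=NULL, fallback_owner=Vik → Vik
id=21: assignee=NULL, reviewer=NULL, fallback_owner=NULL (all NULL) → NULL
id=22: assignee=Xiu → Xiu

Yara, Lena, Diego, Vik, Omar, Sven, Noor, Alice, Hiro, Vik, Vik, NULL, Xiu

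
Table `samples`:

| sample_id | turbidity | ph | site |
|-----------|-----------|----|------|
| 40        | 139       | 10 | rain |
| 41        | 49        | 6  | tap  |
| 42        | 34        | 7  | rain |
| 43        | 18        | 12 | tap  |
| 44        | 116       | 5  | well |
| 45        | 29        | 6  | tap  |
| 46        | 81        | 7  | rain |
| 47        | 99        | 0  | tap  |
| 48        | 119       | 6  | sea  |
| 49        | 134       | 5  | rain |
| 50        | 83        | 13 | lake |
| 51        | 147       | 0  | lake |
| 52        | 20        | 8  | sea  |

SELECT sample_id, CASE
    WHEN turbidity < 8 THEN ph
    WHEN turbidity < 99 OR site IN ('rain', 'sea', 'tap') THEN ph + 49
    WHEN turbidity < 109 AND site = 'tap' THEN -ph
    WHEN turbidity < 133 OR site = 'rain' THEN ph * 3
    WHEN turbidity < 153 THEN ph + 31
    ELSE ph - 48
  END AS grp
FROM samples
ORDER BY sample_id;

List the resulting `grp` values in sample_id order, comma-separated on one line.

59, 55, 56, 61, 15, 55, 56, 49, 55, 54, 62, 31, 57

sample_id=40: turbidity < 99 OR site IN ('rain', 'sea', 'tap') → 59
sample_id=41: turbidity < 99 OR site IN ('rain', 'sea', 'tap') → 55
sample_id=42: turbidity < 99 OR site IN ('rain', 'sea', 'tap') → 56
sample_id=43: turbidity < 99 OR site IN ('rain', 'sea', 'tap') → 61
sample_id=44: turbidity < 133 OR site = 'rain' → 15
sample_id=45: turbidity < 99 OR site IN ('rain', 'sea', 'tap') → 55
sample_id=46: turbidity < 99 OR site IN ('rain', 'sea', 'tap') → 56
sample_id=47: turbidity < 99 OR site IN ('rain', 'sea', 'tap') → 49
sample_id=48: turbidity < 99 OR site IN ('rain', 'sea', 'tap') → 55
sample_id=49: turbidity < 99 OR site IN ('rain', 'sea', 'tap') → 54
sample_id=50: turbidity < 99 OR site IN ('rain', 'sea', 'tap') → 62
sample_id=51: turbidity < 153 → 31
sample_id=52: turbidity < 99 OR site IN ('rain', 'sea', 'tap') → 57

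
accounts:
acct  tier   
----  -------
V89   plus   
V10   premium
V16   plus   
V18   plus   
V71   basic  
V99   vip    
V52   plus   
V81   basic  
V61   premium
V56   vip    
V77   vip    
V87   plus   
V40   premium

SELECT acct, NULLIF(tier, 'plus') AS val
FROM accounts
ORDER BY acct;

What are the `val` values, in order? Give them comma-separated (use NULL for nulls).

premium, NULL, NULL, premium, NULL, vip, premium, basic, vip, basic, NULL, NULL, vip

acct=V10: tier=premium vs plus: differ → premium
acct=V16: tier=plus vs plus: equal → NULL
acct=V18: tier=plus vs plus: equal → NULL
acct=V40: tier=premium vs plus: differ → premium
acct=V52: tier=plus vs plus: equal → NULL
acct=V56: tier=vip vs plus: differ → vip
acct=V61: tier=premium vs plus: differ → premium
acct=V71: tier=basic vs plus: differ → basic
acct=V77: tier=vip vs plus: differ → vip
acct=V81: tier=basic vs plus: differ → basic
acct=V87: tier=plus vs plus: equal → NULL
acct=V89: tier=plus vs plus: equal → NULL
acct=V99: tier=vip vs plus: differ → vip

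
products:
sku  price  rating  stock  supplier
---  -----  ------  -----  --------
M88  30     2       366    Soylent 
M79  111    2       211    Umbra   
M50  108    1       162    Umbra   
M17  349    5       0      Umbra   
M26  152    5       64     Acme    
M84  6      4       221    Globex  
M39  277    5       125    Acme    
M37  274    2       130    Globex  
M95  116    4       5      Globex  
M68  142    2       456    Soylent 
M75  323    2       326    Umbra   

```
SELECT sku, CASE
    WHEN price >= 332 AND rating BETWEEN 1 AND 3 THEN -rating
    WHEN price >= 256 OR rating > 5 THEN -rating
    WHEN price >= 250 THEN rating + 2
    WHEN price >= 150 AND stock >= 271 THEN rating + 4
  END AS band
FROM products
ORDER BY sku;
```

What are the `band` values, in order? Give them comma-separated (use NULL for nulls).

sku=M17: price >= 256 OR rating > 5 → -5
sku=M26: (no match → NULL) → NULL
sku=M37: price >= 256 OR rating > 5 → -2
sku=M39: price >= 256 OR rating > 5 → -5
sku=M50: (no match → NULL) → NULL
sku=M68: (no match → NULL) → NULL
sku=M75: price >= 256 OR rating > 5 → -2
sku=M79: (no match → NULL) → NULL
sku=M84: (no match → NULL) → NULL
sku=M88: (no match → NULL) → NULL
sku=M95: (no match → NULL) → NULL

-5, NULL, -2, -5, NULL, NULL, -2, NULL, NULL, NULL, NULL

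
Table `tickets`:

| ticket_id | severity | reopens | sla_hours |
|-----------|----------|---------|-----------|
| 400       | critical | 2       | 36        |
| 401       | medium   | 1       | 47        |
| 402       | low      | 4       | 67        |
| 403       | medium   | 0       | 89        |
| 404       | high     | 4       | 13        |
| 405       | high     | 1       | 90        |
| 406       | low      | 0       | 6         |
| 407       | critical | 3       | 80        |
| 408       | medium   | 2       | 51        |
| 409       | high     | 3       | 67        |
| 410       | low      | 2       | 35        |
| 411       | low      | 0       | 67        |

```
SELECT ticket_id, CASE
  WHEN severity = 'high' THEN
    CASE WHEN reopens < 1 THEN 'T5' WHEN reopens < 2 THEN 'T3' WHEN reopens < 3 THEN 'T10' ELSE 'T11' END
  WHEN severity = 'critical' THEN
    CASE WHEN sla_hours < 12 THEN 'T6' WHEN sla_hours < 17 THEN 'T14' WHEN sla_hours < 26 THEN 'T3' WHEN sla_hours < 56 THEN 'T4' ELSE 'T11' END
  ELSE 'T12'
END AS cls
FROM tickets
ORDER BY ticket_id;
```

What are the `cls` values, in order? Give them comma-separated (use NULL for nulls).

ticket_id=400: severity='critical' → inner[sla_hours < 56] → T4
ticket_id=401: severity='medium' → outer ELSE → T12
ticket_id=402: severity='low' → outer ELSE → T12
ticket_id=403: severity='medium' → outer ELSE → T12
ticket_id=404: severity='high' → inner[ELSE] → T11
ticket_id=405: severity='high' → inner[reopens < 2] → T3
ticket_id=406: severity='low' → outer ELSE → T12
ticket_id=407: severity='critical' → inner[ELSE] → T11
ticket_id=408: severity='medium' → outer ELSE → T12
ticket_id=409: severity='high' → inner[ELSE] → T11
ticket_id=410: severity='low' → outer ELSE → T12
ticket_id=411: severity='low' → outer ELSE → T12

T4, T12, T12, T12, T11, T3, T12, T11, T12, T11, T12, T12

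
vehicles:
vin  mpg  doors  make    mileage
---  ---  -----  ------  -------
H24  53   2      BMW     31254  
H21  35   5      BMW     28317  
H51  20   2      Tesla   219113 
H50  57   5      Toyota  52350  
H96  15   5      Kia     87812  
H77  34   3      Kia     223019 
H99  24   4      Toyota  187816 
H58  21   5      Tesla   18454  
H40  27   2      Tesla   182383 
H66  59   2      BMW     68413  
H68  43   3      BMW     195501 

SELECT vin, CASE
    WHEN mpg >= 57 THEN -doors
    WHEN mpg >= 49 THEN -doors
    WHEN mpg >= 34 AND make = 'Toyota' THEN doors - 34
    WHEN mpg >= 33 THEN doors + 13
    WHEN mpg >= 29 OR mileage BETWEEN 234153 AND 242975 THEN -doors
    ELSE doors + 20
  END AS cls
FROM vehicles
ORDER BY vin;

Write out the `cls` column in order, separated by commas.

18, -2, 22, -5, 22, 25, -2, 16, 16, 25, 24

vin=H21: mpg >= 33 → 18
vin=H24: mpg >= 49 → -2
vin=H40: ELSE → 22
vin=H50: mpg >= 57 → -5
vin=H51: ELSE → 22
vin=H58: ELSE → 25
vin=H66: mpg >= 57 → -2
vin=H68: mpg >= 33 → 16
vin=H77: mpg >= 33 → 16
vin=H96: ELSE → 25
vin=H99: ELSE → 24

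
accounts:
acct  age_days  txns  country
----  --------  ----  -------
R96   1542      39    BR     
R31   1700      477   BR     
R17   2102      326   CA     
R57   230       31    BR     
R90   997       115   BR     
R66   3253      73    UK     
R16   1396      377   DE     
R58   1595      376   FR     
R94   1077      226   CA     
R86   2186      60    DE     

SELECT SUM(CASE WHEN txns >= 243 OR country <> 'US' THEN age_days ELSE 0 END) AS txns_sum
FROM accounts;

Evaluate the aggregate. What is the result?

acct=R96: ✓ → 1542
acct=R31: ✓ → 1700
acct=R17: ✓ → 2102
acct=R57: ✓ → 230
acct=R90: ✓ → 997
acct=R66: ✓ → 3253
acct=R16: ✓ → 1396
acct=R58: ✓ → 1595
acct=R94: ✓ → 1077
acct=R86: ✓ → 2186
txns_sum = 1542 + 1700 + 2102 + 230 + 997 + 3253 + 1396 + 1595 + 1077 + 2186 = 16078

16078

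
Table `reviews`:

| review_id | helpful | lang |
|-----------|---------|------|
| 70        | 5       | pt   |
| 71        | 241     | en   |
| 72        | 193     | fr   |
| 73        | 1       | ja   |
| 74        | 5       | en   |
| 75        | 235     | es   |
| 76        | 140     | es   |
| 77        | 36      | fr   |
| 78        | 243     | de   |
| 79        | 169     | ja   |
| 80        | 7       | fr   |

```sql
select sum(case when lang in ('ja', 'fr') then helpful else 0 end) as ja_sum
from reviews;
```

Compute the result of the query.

review_id=70: ✗
review_id=71: ✗
review_id=72: ✓ → 193
review_id=73: ✓ → 1
review_id=74: ✗
review_id=75: ✗
review_id=76: ✗
review_id=77: ✓ → 36
review_id=78: ✗
review_id=79: ✓ → 169
review_id=80: ✓ → 7
ja_sum = 193 + 1 + 36 + 169 + 7 = 406

406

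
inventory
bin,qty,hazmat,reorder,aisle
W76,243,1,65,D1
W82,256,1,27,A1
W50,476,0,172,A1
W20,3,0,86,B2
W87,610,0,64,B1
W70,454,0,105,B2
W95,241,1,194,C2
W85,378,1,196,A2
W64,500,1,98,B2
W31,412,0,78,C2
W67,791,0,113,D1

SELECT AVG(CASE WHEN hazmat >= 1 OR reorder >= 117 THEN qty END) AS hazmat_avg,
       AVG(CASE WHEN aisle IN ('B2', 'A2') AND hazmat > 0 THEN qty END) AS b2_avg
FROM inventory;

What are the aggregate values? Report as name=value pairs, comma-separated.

hazmat_avg=349, b2_avg=439

[hazmat_avg: hazmat >= 1 OR reorder >= 117]
bin=W76: ✓ → 243
bin=W82: ✓ → 256
bin=W50: ✓ → 476
bin=W20: ✗
bin=W87: ✗
bin=W70: ✗
bin=W95: ✓ → 241
bin=W85: ✓ → 378
bin=W64: ✓ → 500
bin=W31: ✗
bin=W67: ✗
hazmat_avg = (243 + 256 + 476 + 241 + 378 + 500) / 6 = 349
—
[b2_avg: aisle IN ('B2', 'A2') AND hazmat > 0]
bin=W76: ✗
bin=W82: ✗
bin=W50: ✗
bin=W20: ✗
bin=W87: ✗
bin=W70: ✗
bin=W95: ✗
bin=W85: ✓ → 378
bin=W64: ✓ → 500
bin=W31: ✗
bin=W67: ✗
b2_avg = (378 + 500) / 2 = 439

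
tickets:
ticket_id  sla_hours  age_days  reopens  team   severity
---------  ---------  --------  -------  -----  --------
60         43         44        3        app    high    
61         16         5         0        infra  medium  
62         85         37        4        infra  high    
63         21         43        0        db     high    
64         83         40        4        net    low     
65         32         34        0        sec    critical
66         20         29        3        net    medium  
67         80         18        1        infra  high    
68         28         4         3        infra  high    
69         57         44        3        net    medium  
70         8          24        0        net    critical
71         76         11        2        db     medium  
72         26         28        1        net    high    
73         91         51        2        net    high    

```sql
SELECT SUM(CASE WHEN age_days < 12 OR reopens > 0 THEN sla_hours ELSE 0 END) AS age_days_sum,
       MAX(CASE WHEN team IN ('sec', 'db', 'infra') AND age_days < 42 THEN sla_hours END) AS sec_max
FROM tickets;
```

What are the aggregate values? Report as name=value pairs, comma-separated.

age_days_sum=605, sec_max=85

[age_days_sum: age_days < 12 OR reopens > 0]
ticket_id=60: ✓ → 43
ticket_id=61: ✓ → 16
ticket_id=62: ✓ → 85
ticket_id=63: ✗
ticket_id=64: ✓ → 83
ticket_id=65: ✗
ticket_id=66: ✓ → 20
ticket_id=67: ✓ → 80
ticket_id=68: ✓ → 28
ticket_id=69: ✓ → 57
ticket_id=70: ✗
ticket_id=71: ✓ → 76
ticket_id=72: ✓ → 26
ticket_id=73: ✓ → 91
age_days_sum = 43 + 16 + 85 + 83 + 20 + 80 + 28 + 57 + 76 + 26 + 91 = 605
—
[sec_max: team IN ('sec', 'db', 'infra') AND age_days < 42]
ticket_id=60: ✗
ticket_id=61: ✓ → 16
ticket_id=62: ✓ → 85
ticket_id=63: ✗
ticket_id=64: ✗
ticket_id=65: ✓ → 32
ticket_id=66: ✗
ticket_id=67: ✓ → 80
ticket_id=68: ✓ → 28
ticket_id=69: ✗
ticket_id=70: ✗
ticket_id=71: ✓ → 76
ticket_id=72: ✗
ticket_id=73: ✗
sec_max = MAX(16, 85, 32, 80, 28, 76) = 85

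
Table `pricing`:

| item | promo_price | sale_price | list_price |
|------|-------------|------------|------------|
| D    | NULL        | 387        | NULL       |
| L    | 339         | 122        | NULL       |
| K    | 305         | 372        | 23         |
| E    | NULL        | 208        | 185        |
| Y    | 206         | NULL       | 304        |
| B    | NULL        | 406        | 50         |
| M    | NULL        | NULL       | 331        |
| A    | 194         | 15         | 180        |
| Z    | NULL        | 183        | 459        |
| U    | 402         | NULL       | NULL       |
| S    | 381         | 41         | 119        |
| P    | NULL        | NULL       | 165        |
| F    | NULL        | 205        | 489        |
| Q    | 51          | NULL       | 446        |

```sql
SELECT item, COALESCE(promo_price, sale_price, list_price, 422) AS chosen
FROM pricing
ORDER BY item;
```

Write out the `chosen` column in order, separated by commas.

194, 406, 387, 208, 205, 305, 339, 331, 165, 51, 381, 402, 206, 183

item=A: promo_price=194 → 194
item=B: promo_price=NULL, sale_price=406 → 406
item=D: promo_price=NULL, sale_price=387 → 387
item=E: promo_price=NULL, sale_price=208 → 208
item=F: promo_price=NULL, sale_price=205 → 205
item=K: promo_price=305 → 305
item=L: promo_price=339 → 339
item=M: promo_price=NULL, sale_price=NULL, list_price=331 → 331
item=P: promo_price=NULL, sale_price=NULL, list_price=165 → 165
item=Q: promo_price=51 → 51
item=S: promo_price=381 → 381
item=U: promo_price=402 → 402
item=Y: promo_price=206 → 206
item=Z: promo_price=NULL, sale_price=183 → 183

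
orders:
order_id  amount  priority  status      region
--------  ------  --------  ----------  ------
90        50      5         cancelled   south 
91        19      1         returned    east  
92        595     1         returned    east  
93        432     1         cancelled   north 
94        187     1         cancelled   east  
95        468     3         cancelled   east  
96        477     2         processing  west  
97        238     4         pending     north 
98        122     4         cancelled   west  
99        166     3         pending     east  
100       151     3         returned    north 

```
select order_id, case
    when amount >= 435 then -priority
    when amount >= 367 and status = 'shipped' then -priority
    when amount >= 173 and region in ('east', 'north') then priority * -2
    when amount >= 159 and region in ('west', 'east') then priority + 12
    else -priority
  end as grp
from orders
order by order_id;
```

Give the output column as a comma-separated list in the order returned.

order_id=90: ELSE → -5
order_id=91: ELSE → -1
order_id=92: amount >= 435 → -1
order_id=93: amount >= 173 and region in ('east', 'north') → -2
order_id=94: amount >= 173 and region in ('east', 'north') → -2
order_id=95: amount >= 435 → -3
order_id=96: amount >= 435 → -2
order_id=97: amount >= 173 and region in ('east', 'north') → -8
order_id=98: ELSE → -4
order_id=99: amount >= 159 and region in ('west', 'east') → 15
order_id=100: ELSE → -3

-5, -1, -1, -2, -2, -3, -2, -8, -4, 15, -3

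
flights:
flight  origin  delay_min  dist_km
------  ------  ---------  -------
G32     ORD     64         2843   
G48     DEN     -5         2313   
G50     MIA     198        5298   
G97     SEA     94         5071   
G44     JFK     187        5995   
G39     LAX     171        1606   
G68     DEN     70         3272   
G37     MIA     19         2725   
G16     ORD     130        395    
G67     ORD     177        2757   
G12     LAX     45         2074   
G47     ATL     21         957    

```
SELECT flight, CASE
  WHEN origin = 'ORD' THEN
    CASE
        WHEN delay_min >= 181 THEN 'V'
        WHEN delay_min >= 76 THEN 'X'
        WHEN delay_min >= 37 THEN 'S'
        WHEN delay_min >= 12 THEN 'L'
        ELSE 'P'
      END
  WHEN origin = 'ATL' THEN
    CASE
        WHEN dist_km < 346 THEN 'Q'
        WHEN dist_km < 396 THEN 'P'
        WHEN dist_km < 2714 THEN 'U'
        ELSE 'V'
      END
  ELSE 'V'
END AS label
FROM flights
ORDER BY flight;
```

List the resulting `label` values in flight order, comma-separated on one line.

V, X, S, V, V, V, U, V, V, X, V, V

flight=G12: origin='LAX' → outer ELSE → V
flight=G16: origin='ORD' → inner[delay_min >= 76] → X
flight=G32: origin='ORD' → inner[delay_min >= 37] → S
flight=G37: origin='MIA' → outer ELSE → V
flight=G39: origin='LAX' → outer ELSE → V
flight=G44: origin='JFK' → outer ELSE → V
flight=G47: origin='ATL' → inner[dist_km < 2714] → U
flight=G48: origin='DEN' → outer ELSE → V
flight=G50: origin='MIA' → outer ELSE → V
flight=G67: origin='ORD' → inner[delay_min >= 76] → X
flight=G68: origin='DEN' → outer ELSE → V
flight=G97: origin='SEA' → outer ELSE → V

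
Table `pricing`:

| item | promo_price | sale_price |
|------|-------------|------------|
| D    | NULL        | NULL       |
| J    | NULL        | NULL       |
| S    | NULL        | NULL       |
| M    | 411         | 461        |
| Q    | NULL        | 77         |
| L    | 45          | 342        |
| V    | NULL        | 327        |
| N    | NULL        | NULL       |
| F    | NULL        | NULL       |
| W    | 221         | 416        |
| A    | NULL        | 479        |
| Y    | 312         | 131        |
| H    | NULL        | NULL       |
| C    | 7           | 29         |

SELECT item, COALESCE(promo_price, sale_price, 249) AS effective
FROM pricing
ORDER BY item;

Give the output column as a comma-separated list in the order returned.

479, 7, 249, 249, 249, 249, 45, 411, 249, 77, 249, 327, 221, 312

item=A: promo_price=NULL, sale_price=479 → 479
item=C: promo_price=7 → 7
item=D: promo_price=NULL, sale_price=NULL, → literal 249 → 249
item=F: promo_price=NULL, sale_price=NULL, → literal 249 → 249
item=H: promo_price=NULL, sale_price=NULL, → literal 249 → 249
item=J: promo_price=NULL, sale_price=NULL, → literal 249 → 249
item=L: promo_price=45 → 45
item=M: promo_price=411 → 411
item=N: promo_price=NULL, sale_price=NULL, → literal 249 → 249
item=Q: promo_price=NULL, sale_price=77 → 77
item=S: promo_price=NULL, sale_price=NULL, → literal 249 → 249
item=V: promo_price=NULL, sale_price=327 → 327
item=W: promo_price=221 → 221
item=Y: promo_price=312 → 312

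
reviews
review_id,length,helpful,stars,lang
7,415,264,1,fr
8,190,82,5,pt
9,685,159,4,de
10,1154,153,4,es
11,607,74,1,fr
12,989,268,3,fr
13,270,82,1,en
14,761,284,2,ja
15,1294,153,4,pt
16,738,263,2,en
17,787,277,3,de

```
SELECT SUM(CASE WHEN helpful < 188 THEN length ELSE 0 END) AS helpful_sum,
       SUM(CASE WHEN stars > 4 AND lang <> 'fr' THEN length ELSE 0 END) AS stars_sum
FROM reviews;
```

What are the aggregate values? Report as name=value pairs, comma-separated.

[helpful_sum: helpful < 188]
review_id=7: ✗
review_id=8: ✓ → 190
review_id=9: ✓ → 685
review_id=10: ✓ → 1154
review_id=11: ✓ → 607
review_id=12: ✗
review_id=13: ✓ → 270
review_id=14: ✗
review_id=15: ✓ → 1294
review_id=16: ✗
review_id=17: ✗
helpful_sum = 190 + 685 + 1154 + 607 + 270 + 1294 = 4200
—
[stars_sum: stars > 4 AND lang <> 'fr']
review_id=7: ✗
review_id=8: ✓ → 190
review_id=9: ✗
review_id=10: ✗
review_id=11: ✗
review_id=12: ✗
review_id=13: ✗
review_id=14: ✗
review_id=15: ✗
review_id=16: ✗
review_id=17: ✗
stars_sum = 190

helpful_sum=4200, stars_sum=190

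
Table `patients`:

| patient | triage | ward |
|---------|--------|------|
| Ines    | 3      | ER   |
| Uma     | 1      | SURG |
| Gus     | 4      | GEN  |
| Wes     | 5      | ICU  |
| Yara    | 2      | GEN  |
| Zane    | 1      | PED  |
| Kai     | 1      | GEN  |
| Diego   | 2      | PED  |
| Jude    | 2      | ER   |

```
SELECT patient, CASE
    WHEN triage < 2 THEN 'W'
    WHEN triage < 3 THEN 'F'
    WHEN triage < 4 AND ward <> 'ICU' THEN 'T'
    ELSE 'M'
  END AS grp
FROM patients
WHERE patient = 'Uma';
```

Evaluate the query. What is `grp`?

patient = Uma: triage=1, ward=SURG.
triage < 2 → true → W

W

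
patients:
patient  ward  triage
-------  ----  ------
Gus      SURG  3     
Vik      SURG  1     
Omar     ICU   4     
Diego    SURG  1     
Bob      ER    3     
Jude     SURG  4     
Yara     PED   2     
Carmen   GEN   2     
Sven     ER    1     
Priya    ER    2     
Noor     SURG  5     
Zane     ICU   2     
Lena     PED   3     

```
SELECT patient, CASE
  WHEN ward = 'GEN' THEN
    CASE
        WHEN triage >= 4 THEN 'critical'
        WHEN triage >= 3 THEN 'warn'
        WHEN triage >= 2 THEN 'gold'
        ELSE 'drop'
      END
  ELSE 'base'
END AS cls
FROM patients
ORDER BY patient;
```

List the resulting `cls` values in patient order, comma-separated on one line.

patient=Bob: ward='ER' → outer ELSE → base
patient=Carmen: ward='GEN' → inner[triage >= 2] → gold
patient=Diego: ward='SURG' → outer ELSE → base
patient=Gus: ward='SURG' → outer ELSE → base
patient=Jude: ward='SURG' → outer ELSE → base
patient=Lena: ward='PED' → outer ELSE → base
patient=Noor: ward='SURG' → outer ELSE → base
patient=Omar: ward='ICU' → outer ELSE → base
patient=Priya: ward='ER' → outer ELSE → base
patient=Sven: ward='ER' → outer ELSE → base
patient=Vik: ward='SURG' → outer ELSE → base
patient=Yara: ward='PED' → outer ELSE → base
patient=Zane: ward='ICU' → outer ELSE → base

base, gold, base, base, base, base, base, base, base, base, base, base, base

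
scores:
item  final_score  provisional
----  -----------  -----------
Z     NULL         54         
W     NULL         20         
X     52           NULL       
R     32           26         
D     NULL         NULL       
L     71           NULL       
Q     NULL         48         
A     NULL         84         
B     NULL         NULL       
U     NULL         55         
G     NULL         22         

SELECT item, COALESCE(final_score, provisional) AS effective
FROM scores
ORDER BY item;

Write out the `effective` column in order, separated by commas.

84, NULL, NULL, 22, 71, 48, 32, 55, 20, 52, 54

item=A: final_score=NULL, provisional=84 → 84
item=B: final_score=NULL, provisional=NULL (all NULL) → NULL
item=D: final_score=NULL, provisional=NULL (all NULL) → NULL
item=G: final_score=NULL, provisional=22 → 22
item=L: final_score=71 → 71
item=Q: final_score=NULL, provisional=48 → 48
item=R: final_score=32 → 32
item=U: final_score=NULL, provisional=55 → 55
item=W: final_score=NULL, provisional=20 → 20
item=X: final_score=52 → 52
item=Z: final_score=NULL, provisional=54 → 54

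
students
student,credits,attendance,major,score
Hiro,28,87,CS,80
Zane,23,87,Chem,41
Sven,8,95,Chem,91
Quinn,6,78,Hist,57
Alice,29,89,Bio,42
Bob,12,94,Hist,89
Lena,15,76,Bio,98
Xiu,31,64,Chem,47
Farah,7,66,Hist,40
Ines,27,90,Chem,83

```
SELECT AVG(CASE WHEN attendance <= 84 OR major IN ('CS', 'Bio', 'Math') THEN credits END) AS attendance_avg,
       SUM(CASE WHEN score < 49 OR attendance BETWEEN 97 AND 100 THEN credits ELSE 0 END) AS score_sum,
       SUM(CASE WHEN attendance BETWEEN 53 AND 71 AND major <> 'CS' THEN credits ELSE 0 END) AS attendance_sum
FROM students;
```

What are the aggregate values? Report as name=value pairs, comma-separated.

attendance_avg=19.3333333333, score_sum=90, attendance_sum=38

[attendance_avg: attendance <= 84 OR major IN ('CS', 'Bio', 'Math')]
student=Hiro: ✓ → 28
student=Zane: ✗
student=Sven: ✗
student=Quinn: ✓ → 6
student=Alice: ✓ → 29
student=Bob: ✗
student=Lena: ✓ → 15
student=Xiu: ✓ → 31
student=Farah: ✓ → 7
student=Ines: ✗
attendance_avg = (28 + 6 + 29 + 15 + 31 + 7) / 6 = 19.3333333333
—
[score_sum: score < 49 OR attendance BETWEEN 97 AND 100]
student=Hiro: ✗
student=Zane: ✓ → 23
student=Sven: ✗
student=Quinn: ✗
student=Alice: ✓ → 29
student=Bob: ✗
student=Lena: ✗
student=Xiu: ✓ → 31
student=Farah: ✓ → 7
student=Ines: ✗
score_sum = 23 + 29 + 31 + 7 = 90
—
[attendance_sum: attendance BETWEEN 53 AND 71 AND major <> 'CS']
student=Hiro: ✗
student=Zane: ✗
student=Sven: ✗
student=Quinn: ✗
student=Alice: ✗
student=Bob: ✗
student=Lena: ✗
student=Xiu: ✓ → 31
student=Farah: ✓ → 7
student=Ines: ✗
attendance_sum = 31 + 7 = 38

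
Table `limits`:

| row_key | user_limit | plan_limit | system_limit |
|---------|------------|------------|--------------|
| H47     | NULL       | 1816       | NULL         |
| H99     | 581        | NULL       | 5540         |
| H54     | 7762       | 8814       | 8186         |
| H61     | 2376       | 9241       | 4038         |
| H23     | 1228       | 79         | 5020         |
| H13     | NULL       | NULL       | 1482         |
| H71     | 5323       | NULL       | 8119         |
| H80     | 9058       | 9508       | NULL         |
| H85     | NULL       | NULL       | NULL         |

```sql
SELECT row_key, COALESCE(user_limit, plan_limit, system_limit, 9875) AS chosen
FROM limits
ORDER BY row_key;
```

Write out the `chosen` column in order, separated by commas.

row_key=H13: user_limit=NULL, plan_limit=NULL, system_limit=1482 → 1482
row_key=H23: user_limit=1228 → 1228
row_key=H47: user_limit=NULL, plan_limit=1816 → 1816
row_key=H54: user_limit=7762 → 7762
row_key=H61: user_limit=2376 → 2376
row_key=H71: user_limit=5323 → 5323
row_key=H80: user_limit=9058 → 9058
row_key=H85: user_limit=NULL, plan_limit=NULL, system_limit=NULL, → literal 9875 → 9875
row_key=H99: user_limit=581 → 581

1482, 1228, 1816, 7762, 2376, 5323, 9058, 9875, 581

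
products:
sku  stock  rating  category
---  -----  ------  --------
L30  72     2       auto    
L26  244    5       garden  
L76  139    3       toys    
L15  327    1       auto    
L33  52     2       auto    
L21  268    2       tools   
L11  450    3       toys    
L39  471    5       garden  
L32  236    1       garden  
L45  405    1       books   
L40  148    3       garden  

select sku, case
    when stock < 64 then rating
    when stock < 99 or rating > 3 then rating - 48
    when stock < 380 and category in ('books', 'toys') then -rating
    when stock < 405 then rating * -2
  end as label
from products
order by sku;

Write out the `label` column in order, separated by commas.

NULL, -2, -4, -43, -46, -2, 2, -43, -6, NULL, -3

sku=L11: (no match → NULL) → NULL
sku=L15: stock < 405 → -2
sku=L21: stock < 405 → -4
sku=L26: stock < 99 or rating > 3 → -43
sku=L30: stock < 99 or rating > 3 → -46
sku=L32: stock < 405 → -2
sku=L33: stock < 64 → 2
sku=L39: stock < 99 or rating > 3 → -43
sku=L40: stock < 405 → -6
sku=L45: (no match → NULL) → NULL
sku=L76: stock < 380 and category in ('books', 'toys') → -3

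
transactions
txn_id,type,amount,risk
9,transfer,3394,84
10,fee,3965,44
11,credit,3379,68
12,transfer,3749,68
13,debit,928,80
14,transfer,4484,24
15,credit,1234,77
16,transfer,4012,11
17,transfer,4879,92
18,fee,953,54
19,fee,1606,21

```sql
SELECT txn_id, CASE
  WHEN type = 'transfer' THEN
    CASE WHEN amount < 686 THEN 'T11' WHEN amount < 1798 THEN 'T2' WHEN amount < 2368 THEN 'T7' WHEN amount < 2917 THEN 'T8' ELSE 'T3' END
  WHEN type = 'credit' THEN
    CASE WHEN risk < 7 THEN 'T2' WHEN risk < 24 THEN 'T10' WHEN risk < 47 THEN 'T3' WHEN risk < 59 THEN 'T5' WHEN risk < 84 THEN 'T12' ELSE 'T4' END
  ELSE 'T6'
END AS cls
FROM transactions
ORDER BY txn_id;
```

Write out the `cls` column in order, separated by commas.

txn_id=9: type='transfer' → inner[ELSE] → T3
txn_id=10: type='fee' → outer ELSE → T6
txn_id=11: type='credit' → inner[risk < 84] → T12
txn_id=12: type='transfer' → inner[ELSE] → T3
txn_id=13: type='debit' → outer ELSE → T6
txn_id=14: type='transfer' → inner[ELSE] → T3
txn_id=15: type='credit' → inner[risk < 84] → T12
txn_id=16: type='transfer' → inner[ELSE] → T3
txn_id=17: type='transfer' → inner[ELSE] → T3
txn_id=18: type='fee' → outer ELSE → T6
txn_id=19: type='fee' → outer ELSE → T6

T3, T6, T12, T3, T6, T3, T12, T3, T3, T6, T6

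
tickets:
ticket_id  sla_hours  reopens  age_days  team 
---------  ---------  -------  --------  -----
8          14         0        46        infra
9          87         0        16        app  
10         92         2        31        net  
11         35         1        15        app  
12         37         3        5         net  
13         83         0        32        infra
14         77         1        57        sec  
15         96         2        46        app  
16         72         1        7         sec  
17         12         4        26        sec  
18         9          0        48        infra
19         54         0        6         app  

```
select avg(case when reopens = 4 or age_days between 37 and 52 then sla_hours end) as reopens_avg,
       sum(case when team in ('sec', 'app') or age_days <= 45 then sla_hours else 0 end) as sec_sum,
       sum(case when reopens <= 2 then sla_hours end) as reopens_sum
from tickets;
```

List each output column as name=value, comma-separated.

[reopens_avg: reopens = 4 or age_days between 37 and 52]
ticket_id=8: ✓ → 14
ticket_id=9: ✗
ticket_id=10: ✗
ticket_id=11: ✗
ticket_id=12: ✗
ticket_id=13: ✗
ticket_id=14: ✗
ticket_id=15: ✓ → 96
ticket_id=16: ✗
ticket_id=17: ✓ → 12
ticket_id=18: ✓ → 9
ticket_id=19: ✗
reopens_avg = (14 + 96 + 12 + 9) / 4 = 32.75
—
[sec_sum: team in ('sec', 'app') or age_days <= 45]
ticket_id=8: ✗
ticket_id=9: ✓ → 87
ticket_id=10: ✓ → 92
ticket_id=11: ✓ → 35
ticket_id=12: ✓ → 37
ticket_id=13: ✓ → 83
ticket_id=14: ✓ → 77
ticket_id=15: ✓ → 96
ticket_id=16: ✓ → 72
ticket_id=17: ✓ → 12
ticket_id=18: ✗
ticket_id=19: ✓ → 54
sec_sum = 87 + 92 + 35 + 37 + 83 + 77 + 96 + 72 + 12 + 54 = 645
—
[reopens_sum: reopens <= 2]
ticket_id=8: ✓ → 14
ticket_id=9: ✓ → 87
ticket_id=10: ✓ → 92
ticket_id=11: ✓ → 35
ticket_id=12: ✗
ticket_id=13: ✓ → 83
ticket_id=14: ✓ → 77
ticket_id=15: ✓ → 96
ticket_id=16: ✓ → 72
ticket_id=17: ✗
ticket_id=18: ✓ → 9
ticket_id=19: ✓ → 54
reopens_sum = 14 + 87 + 92 + 35 + 83 + 77 + 96 + 72 + 9 + 54 = 619

reopens_avg=32.75, sec_sum=645, reopens_sum=619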